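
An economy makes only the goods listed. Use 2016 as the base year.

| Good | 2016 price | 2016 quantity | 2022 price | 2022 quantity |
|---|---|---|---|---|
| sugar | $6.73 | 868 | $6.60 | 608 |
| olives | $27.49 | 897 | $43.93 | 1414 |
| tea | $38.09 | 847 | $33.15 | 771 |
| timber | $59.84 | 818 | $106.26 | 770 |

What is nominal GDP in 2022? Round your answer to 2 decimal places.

$173508.67

Nominal GDP 2022 = Σ (p_2022 × q_2022) = 6.60·608 + 43.93·1414 + 33.15·771 + 106.26·770 = 173508.67.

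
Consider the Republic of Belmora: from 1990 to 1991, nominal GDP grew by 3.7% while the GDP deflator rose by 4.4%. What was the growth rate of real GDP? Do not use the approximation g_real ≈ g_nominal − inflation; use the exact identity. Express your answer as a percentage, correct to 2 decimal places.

(1 + g_nom) = (1 + g_real)(1 + π), so g_real = 1.0370 / 1.0440 − 1 = -0.00670.

-0.67%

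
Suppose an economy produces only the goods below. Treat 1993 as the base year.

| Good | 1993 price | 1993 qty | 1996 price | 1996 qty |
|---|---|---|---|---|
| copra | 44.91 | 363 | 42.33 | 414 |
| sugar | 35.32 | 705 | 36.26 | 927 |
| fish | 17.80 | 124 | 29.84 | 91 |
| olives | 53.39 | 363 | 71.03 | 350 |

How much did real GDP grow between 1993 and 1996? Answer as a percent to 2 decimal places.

Real GDP 1993 = Nominal GDP 1993 = 44.91·363 + 35.32·705 + 17.80·124 + 53.39·363 = 62790.70.
Real GDP 1996 (at 1993 prices) = 44.91·414 + 35.32·927 + 17.80·91 + 53.39·350 = 71640.68.
Real growth = 71640.68/62790.70 − 1 = 0.1409.

14.09%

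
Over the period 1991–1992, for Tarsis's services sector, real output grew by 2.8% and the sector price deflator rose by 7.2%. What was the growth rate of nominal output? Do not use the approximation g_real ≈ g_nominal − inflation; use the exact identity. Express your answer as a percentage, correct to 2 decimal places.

10.20%

(1 + g_nom) = (1 + g_real)(1 + π) = 1.0280 × 1.0720 = 1.10202.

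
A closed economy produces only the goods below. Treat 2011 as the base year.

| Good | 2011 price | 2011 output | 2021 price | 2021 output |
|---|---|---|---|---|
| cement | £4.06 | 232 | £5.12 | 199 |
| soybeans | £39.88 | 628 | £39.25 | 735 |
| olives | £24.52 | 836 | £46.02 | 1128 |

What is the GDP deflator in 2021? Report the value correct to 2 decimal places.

Nominal GDP 2021 = 5.12·199 + 39.25·735 + 46.02·1128 = 81778.19.
Real GDP 2021 (at 2011 prices) = 4.06·199 + 39.88·735 + 24.52·1128 = 57778.30.
Deflator = Nominal/Real × 100 = 81778.19/57778.30 × 100 = 141.538.

141.54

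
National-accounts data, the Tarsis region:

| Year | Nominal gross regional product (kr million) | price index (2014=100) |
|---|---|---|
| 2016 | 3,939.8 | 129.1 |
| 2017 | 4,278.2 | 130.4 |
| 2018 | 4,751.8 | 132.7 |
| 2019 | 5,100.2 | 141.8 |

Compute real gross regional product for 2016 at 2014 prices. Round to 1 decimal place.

Real gross regional product 2016 = 3939.8 / 1.291 = 3051.74.

kr 3,051.7 million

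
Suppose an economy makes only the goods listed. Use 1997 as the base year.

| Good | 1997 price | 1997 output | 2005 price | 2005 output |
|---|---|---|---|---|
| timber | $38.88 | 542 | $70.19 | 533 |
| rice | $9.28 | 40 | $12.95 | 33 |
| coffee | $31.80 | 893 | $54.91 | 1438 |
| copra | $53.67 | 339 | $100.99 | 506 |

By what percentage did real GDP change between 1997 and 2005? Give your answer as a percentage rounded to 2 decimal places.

38.04%

Real GDP 1997 = Nominal GDP 1997 = 38.88·542 + 9.28·40 + 31.80·893 + 53.67·339 = 68035.69.
Real GDP 2005 (at 1997 prices) = 38.88·533 + 9.28·33 + 31.80·1438 + 53.67·506 = 93914.70.
Real growth = 93914.70/68035.69 − 1 = 0.3804.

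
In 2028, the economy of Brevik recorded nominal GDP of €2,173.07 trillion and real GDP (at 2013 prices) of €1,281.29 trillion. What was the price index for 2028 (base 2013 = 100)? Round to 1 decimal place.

price index = (Nominal / Real) × 100 = 2173.07 / 1281.29 × 100 = 169.60.

169.6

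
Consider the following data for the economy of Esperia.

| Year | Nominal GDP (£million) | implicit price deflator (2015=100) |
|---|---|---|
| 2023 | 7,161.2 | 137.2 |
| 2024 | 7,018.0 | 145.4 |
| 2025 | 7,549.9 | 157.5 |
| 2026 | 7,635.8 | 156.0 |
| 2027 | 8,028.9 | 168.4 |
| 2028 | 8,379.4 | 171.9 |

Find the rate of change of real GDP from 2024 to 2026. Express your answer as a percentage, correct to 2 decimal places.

1.41%

Real GDP 2024 = 7018.0/1.454 = 4826.69.
Real GDP 2026 = 7635.8/1.560 = 4894.74.
Change = 4894.74/4826.69 − 1 = 0.0141.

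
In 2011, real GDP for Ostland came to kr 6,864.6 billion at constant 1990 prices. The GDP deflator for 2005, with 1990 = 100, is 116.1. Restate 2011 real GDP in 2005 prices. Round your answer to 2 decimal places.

Real GDP in 2005 prices = Real GDP in 1990 prices × (P_2005/P_1990) = 6864.6 × 1.161 = 7969.80.

kr 7,969.80 billion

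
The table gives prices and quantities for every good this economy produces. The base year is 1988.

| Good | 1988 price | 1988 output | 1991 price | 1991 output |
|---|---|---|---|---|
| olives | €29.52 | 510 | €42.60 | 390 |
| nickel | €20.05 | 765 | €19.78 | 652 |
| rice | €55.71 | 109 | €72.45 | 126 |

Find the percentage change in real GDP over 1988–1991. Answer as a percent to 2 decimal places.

-13.33%

Real GDP 1988 = Nominal GDP 1988 = 29.52·510 + 20.05·765 + 55.71·109 = 36465.84.
Real GDP 1991 (at 1988 prices) = 29.52·390 + 20.05·652 + 55.71·126 = 31604.86.
Real growth = 31604.86/36465.84 − 1 = -0.1333.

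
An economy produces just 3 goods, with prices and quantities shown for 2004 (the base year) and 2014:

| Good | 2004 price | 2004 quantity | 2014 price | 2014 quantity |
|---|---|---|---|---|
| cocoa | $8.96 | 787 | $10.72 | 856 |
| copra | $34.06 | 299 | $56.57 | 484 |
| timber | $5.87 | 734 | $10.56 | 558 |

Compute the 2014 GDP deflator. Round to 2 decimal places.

154.75

Nominal GDP 2014 = 10.72·856 + 56.57·484 + 10.56·558 = 42448.68.
Real GDP 2014 (at 2004 prices) = 8.96·856 + 34.06·484 + 5.87·558 = 27430.26.
Deflator = Nominal/Real × 100 = 42448.68/27430.26 × 100 = 154.751.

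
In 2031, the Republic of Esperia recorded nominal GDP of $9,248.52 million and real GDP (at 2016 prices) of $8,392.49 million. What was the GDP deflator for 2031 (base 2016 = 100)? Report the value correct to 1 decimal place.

110.2

GDP deflator = (Nominal / Real) × 100 = 9248.52 / 8392.49 × 100 = 110.20.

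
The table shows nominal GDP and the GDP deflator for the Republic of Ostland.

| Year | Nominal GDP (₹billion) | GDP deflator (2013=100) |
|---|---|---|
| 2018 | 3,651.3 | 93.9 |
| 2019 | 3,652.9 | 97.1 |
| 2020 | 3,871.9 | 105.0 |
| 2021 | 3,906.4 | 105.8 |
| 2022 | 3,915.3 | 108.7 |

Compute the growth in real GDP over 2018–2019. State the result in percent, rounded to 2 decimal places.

-3.25%

Real GDP 2018 = 3651.3/0.939 = 3888.50.
Real GDP 2019 = 3652.9/0.971 = 3762.00.
Change = 3762.00/3888.50 − 1 = -0.0325.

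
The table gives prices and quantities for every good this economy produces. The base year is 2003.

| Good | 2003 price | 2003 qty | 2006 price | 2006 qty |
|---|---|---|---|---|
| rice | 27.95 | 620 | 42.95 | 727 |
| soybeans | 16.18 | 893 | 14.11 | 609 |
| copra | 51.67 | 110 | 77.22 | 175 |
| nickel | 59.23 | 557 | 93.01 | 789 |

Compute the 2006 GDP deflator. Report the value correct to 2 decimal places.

147.43

Nominal GDP 2006 = 42.95·727 + 14.11·609 + 77.22·175 + 93.01·789 = 126716.03.
Real GDP 2006 (at 2003 prices) = 27.95·727 + 16.18·609 + 51.67·175 + 59.23·789 = 85947.99.
Deflator = Nominal/Real × 100 = 126716.03/85947.99 × 100 = 147.433.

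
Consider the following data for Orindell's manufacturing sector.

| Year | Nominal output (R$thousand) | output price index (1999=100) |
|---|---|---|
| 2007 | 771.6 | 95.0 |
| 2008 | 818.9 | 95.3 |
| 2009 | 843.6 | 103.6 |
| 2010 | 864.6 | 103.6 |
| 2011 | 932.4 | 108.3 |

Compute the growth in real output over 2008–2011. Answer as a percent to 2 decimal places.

0.19%

Real output 2008 = 818.9/0.953 = 859.29.
Real output 2011 = 932.4/1.083 = 860.94.
Change = 860.94/859.29 − 1 = 0.0019.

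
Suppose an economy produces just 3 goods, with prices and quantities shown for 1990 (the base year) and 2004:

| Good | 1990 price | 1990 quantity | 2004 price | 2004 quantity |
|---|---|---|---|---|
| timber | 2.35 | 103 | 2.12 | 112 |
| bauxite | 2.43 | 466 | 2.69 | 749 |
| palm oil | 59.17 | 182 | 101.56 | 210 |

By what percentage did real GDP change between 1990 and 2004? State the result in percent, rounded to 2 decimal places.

19.48%

Real GDP 1990 = Nominal GDP 1990 = 2.35·103 + 2.43·466 + 59.17·182 = 12143.37.
Real GDP 2004 (at 1990 prices) = 2.35·112 + 2.43·749 + 59.17·210 = 14508.97.
Real growth = 14508.97/12143.37 − 1 = 0.1948.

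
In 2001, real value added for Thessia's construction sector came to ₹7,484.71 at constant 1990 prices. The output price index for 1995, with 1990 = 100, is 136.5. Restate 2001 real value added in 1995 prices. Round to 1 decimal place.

₹10,216.6

Real value added in 1995 prices = Real value added in 1990 prices × (P_1995/P_1990) = 7484.71 × 1.365 = 10216.63.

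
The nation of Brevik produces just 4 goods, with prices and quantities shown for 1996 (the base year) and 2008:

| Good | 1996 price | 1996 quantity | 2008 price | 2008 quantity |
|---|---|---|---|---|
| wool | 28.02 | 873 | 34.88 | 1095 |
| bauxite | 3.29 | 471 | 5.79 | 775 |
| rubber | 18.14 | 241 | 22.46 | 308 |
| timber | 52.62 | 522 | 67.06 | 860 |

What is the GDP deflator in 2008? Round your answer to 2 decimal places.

Nominal GDP 2008 = 34.88·1095 + 5.79·775 + 22.46·308 + 67.06·860 = 107270.13.
Real GDP 2008 (at 1996 prices) = 28.02·1095 + 3.29·775 + 18.14·308 + 52.62·860 = 84071.97.
Deflator = Nominal/Real × 100 = 107270.13/84071.97 × 100 = 127.593.

127.59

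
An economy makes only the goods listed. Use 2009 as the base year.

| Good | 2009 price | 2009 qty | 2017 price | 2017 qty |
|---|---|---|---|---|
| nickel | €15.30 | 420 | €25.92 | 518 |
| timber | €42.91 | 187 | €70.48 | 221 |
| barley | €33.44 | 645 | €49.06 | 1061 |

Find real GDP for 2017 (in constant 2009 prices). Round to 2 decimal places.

Real GDP 2017 = Σ (p_2009 × q_2017) = 15.30·518 + 42.91·221 + 33.44·1061 = 52888.35.

€52888.35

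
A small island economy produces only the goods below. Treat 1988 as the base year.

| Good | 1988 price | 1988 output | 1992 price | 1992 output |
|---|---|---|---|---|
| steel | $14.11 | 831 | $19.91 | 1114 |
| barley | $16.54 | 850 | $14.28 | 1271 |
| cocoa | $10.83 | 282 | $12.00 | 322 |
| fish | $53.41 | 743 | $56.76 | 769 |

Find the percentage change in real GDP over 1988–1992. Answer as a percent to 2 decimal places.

18.65%

Real GDP 1988 = Nominal GDP 1988 = 14.11·831 + 16.54·850 + 10.83·282 + 53.41·743 = 68522.10.
Real GDP 1992 (at 1988 prices) = 14.11·1114 + 16.54·1271 + 10.83·322 + 53.41·769 = 81300.43.
Real growth = 81300.43/68522.10 − 1 = 0.1865.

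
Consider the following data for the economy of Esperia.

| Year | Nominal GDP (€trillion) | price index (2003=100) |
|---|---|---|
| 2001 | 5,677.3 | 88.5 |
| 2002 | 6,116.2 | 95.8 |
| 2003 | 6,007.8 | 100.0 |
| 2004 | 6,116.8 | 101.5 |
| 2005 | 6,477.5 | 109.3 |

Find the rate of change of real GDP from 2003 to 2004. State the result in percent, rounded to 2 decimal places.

Real GDP 2003 = 6007.8/1.000 = 6007.80.
Real GDP 2004 = 6116.8/1.015 = 6026.40.
Change = 6026.40/6007.80 − 1 = 0.0031.

0.31%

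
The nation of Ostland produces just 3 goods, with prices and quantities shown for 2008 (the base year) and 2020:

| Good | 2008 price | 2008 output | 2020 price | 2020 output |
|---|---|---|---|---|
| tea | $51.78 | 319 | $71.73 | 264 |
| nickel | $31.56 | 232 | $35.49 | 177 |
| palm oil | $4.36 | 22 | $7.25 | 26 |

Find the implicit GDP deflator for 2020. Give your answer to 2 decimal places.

Nominal GDP 2020 = 71.73·264 + 35.49·177 + 7.25·26 = 25406.95.
Real GDP 2020 (at 2008 prices) = 51.78·264 + 31.56·177 + 4.36·26 = 19369.40.
Deflator = Nominal/Real × 100 = 25406.95/19369.40 × 100 = 131.171.

131.17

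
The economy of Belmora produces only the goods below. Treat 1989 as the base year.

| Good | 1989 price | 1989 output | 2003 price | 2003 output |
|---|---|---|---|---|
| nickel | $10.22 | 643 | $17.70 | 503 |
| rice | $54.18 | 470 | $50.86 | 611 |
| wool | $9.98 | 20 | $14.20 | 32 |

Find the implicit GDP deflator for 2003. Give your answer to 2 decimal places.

Nominal GDP 2003 = 17.70·503 + 50.86·611 + 14.20·32 = 40432.96.
Real GDP 2003 (at 1989 prices) = 10.22·503 + 54.18·611 + 9.98·32 = 38564.00.
Deflator = Nominal/Real × 100 = 40432.96/38564.00 × 100 = 104.846.

104.85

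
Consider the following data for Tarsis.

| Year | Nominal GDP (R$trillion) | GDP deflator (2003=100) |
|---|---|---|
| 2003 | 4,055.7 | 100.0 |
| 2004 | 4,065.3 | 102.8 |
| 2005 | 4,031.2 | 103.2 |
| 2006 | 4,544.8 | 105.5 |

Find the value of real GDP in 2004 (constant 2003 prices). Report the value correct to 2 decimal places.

Real GDP 2004 = 4065.3 / 1.028 = 3954.57.

R$3,954.57 trillion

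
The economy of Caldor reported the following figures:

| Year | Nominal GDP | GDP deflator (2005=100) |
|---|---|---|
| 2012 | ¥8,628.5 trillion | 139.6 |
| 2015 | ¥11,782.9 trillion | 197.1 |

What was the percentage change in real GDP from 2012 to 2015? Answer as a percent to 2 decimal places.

Real GDP 2012 = 8628.5 / 1.396 = 6180.87.
Real GDP 2015 = 11782.9 / 1.971 = 5978.13.
Real growth = 5978.13 / 6180.87 − 1 = -0.0328.

-3.28%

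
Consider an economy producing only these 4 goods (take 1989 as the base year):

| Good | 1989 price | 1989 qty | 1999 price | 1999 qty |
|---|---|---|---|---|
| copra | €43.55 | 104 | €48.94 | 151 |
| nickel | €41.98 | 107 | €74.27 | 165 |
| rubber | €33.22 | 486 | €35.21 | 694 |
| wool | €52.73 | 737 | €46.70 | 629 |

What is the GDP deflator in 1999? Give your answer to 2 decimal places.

105.35

Nominal GDP 1999 = 48.94·151 + 74.27·165 + 35.21·694 + 46.70·629 = 73454.53.
Real GDP 1999 (at 1989 prices) = 43.55·151 + 41.98·165 + 33.22·694 + 52.73·629 = 69724.60.
Deflator = Nominal/Real × 100 = 73454.53/69724.60 × 100 = 105.350.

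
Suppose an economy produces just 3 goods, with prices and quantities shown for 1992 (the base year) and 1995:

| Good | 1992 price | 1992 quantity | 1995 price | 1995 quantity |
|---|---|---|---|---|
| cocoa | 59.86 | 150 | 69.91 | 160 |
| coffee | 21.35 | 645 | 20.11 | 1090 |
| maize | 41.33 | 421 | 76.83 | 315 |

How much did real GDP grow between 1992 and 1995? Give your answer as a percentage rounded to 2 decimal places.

14.24%

Real GDP 1992 = Nominal GDP 1992 = 59.86·150 + 21.35·645 + 41.33·421 = 40149.68.
Real GDP 1995 (at 1992 prices) = 59.86·160 + 21.35·1090 + 41.33·315 = 45868.05.
Real growth = 45868.05/40149.68 − 1 = 0.1424.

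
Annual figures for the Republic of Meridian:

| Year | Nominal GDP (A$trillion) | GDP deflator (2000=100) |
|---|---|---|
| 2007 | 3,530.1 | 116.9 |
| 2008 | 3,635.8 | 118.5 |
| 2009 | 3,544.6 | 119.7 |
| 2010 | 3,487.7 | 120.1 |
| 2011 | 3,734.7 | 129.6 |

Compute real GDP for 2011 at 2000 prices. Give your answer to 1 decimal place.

A$2,881.7 trillion

Real GDP 2011 = 3734.7 / 1.296 = 2881.71.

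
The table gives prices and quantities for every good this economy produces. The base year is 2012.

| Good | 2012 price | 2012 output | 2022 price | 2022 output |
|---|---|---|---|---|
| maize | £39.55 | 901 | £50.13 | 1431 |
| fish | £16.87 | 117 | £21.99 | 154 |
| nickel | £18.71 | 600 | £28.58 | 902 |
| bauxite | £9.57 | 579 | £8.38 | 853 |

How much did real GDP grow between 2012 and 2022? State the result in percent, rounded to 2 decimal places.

54.91%

Real GDP 2012 = Nominal GDP 2012 = 39.55·901 + 16.87·117 + 18.71·600 + 9.57·579 = 54375.37.
Real GDP 2022 (at 2012 prices) = 39.55·1431 + 16.87·154 + 18.71·902 + 9.57·853 = 84233.66.
Real growth = 84233.66/54375.37 − 1 = 0.5491.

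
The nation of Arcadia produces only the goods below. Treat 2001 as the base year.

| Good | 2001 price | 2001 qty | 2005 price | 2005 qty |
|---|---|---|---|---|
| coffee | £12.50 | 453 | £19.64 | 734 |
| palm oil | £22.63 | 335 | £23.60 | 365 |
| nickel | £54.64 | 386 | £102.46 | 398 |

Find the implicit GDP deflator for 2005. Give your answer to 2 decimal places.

162.85

Nominal GDP 2005 = 19.64·734 + 23.60·365 + 102.46·398 = 63808.84.
Real GDP 2005 (at 2001 prices) = 12.50·734 + 22.63·365 + 54.64·398 = 39181.67.
Deflator = Nominal/Real × 100 = 63808.84/39181.67 × 100 = 162.854.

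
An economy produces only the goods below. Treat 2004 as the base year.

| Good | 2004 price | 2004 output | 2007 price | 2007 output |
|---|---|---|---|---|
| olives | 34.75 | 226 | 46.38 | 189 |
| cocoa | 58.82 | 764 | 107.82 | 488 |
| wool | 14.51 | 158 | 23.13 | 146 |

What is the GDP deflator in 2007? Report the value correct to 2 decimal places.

173.20

Nominal GDP 2007 = 46.38·189 + 107.82·488 + 23.13·146 = 64758.96.
Real GDP 2007 (at 2004 prices) = 34.75·189 + 58.82·488 + 14.51·146 = 37390.37.
Deflator = Nominal/Real × 100 = 64758.96/37390.37 × 100 = 173.197.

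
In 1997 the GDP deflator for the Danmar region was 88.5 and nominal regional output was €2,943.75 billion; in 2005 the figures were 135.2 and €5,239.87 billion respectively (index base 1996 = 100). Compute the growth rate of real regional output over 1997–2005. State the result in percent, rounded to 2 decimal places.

Deflate each year: 1997 → 2943.75/0.885 = 3326.27; 2005 → 5239.87/1.352 = 3875.64.
So real regional output changed by 3875.64/3326.27 − 1 = 0.1652, i.e. 16.52%.

16.52%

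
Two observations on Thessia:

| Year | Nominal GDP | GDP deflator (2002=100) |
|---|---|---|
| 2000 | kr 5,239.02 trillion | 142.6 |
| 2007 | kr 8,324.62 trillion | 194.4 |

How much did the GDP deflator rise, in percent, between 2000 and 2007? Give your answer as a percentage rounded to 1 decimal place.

Price-level change = 194.4 / 142.6 − 1 = 0.3633.

36.3%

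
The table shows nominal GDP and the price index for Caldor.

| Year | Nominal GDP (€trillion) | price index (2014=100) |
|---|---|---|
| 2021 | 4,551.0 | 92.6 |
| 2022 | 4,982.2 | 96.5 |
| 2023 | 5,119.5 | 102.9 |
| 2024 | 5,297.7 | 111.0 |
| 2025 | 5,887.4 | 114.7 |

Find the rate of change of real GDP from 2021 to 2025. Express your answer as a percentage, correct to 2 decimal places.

4.44%

Real GDP 2021 = 4551.0/0.926 = 4914.69.
Real GDP 2025 = 5887.4/1.147 = 5132.87.
Change = 5132.87/4914.69 − 1 = 0.0444.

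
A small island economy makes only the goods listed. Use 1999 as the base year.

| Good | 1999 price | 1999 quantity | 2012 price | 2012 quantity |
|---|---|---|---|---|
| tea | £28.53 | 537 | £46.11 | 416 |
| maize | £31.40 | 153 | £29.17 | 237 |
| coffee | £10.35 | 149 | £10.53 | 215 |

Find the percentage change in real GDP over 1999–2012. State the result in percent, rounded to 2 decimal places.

Real GDP 1999 = Nominal GDP 1999 = 28.53·537 + 31.40·153 + 10.35·149 = 21666.96.
Real GDP 2012 (at 1999 prices) = 28.53·416 + 31.40·237 + 10.35·215 = 21535.53.
Real growth = 21535.53/21666.96 − 1 = -0.0061.

-0.61%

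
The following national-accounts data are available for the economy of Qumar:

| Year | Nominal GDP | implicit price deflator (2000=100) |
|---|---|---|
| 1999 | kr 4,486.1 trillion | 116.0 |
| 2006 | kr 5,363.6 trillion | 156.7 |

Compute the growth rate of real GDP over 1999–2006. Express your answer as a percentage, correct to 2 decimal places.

-11.49%

Real GDP 1999 = 4486.1 / 1.160 = 3867.33.
Real GDP 2006 = 5363.6 / 1.567 = 3422.85.
Real growth = 3422.85 / 3867.33 − 1 = -0.1149.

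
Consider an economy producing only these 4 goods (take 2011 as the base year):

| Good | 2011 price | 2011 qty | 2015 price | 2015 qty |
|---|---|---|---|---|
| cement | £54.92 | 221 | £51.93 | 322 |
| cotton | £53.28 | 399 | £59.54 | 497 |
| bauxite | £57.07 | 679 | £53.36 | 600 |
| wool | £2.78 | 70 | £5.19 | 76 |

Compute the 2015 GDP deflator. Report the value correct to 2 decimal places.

Nominal GDP 2015 = 51.93·322 + 59.54·497 + 53.36·600 + 5.19·76 = 78723.28.
Real GDP 2015 (at 2011 prices) = 54.92·322 + 53.28·497 + 57.07·600 + 2.78·76 = 78617.68.
Deflator = Nominal/Real × 100 = 78723.28/78617.68 × 100 = 100.134.

100.13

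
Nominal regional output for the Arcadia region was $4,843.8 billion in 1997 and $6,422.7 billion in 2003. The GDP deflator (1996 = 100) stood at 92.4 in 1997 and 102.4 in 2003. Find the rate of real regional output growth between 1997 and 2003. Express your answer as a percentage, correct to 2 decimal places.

Real regional output 1997 = 4843.8 / 0.924 = 5242.21.
Real regional output 2003 = 6422.7 / 1.024 = 6272.17.
Real growth = 6272.17 / 5242.21 − 1 = 0.1965.

19.65%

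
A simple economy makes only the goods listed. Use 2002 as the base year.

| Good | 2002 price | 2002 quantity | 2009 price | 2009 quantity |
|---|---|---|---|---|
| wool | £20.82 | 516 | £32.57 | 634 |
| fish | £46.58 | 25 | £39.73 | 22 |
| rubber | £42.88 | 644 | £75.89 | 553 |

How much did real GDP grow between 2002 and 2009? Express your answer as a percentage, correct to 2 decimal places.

Real GDP 2002 = Nominal GDP 2002 = 20.82·516 + 46.58·25 + 42.88·644 = 39522.34.
Real GDP 2009 (at 2002 prices) = 20.82·634 + 46.58·22 + 42.88·553 = 37937.28.
Real growth = 37937.28/39522.34 − 1 = -0.0401.

-4.01%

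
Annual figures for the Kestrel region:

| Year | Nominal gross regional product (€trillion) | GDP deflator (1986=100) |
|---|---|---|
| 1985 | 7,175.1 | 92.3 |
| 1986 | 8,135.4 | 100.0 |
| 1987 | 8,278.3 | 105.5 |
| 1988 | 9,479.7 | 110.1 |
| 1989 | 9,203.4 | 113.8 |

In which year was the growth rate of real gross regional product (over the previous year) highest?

1988

1986: real = 8135.4/1.000 = 8135.40; growth vs 1985 (7773.67) = 4.65%.
1987: real = 8278.3/1.055 = 7846.73; growth vs 1986 (8135.40) = -3.55%.
1988: real = 9479.7/1.101 = 8610.08; growth vs 1987 (7846.73) = 9.73%.
1989: real = 9203.4/1.138 = 8087.35; growth vs 1988 (8610.08) = -6.07%.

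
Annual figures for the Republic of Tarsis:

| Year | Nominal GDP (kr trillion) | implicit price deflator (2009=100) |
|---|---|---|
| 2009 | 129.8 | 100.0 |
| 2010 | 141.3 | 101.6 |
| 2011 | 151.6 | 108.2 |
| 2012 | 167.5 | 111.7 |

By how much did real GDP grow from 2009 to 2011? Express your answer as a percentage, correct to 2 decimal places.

Real GDP 2009 = 129.8/1.000 = 129.80.
Real GDP 2011 = 151.6/1.082 = 140.11.
Change = 140.11/129.80 − 1 = 0.0794.

7.94%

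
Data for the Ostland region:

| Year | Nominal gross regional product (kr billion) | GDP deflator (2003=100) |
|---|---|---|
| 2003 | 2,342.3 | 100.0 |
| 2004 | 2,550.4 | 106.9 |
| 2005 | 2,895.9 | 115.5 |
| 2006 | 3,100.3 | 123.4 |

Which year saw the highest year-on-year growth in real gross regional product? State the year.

2004: real = 2550.4/1.069 = 2385.78; growth vs 2003 (2342.30) = 1.86%.
2005: real = 2895.9/1.155 = 2507.27; growth vs 2004 (2385.78) = 5.09%.
2006: real = 3100.3/1.234 = 2512.40; growth vs 2005 (2507.27) = 0.20%.

2005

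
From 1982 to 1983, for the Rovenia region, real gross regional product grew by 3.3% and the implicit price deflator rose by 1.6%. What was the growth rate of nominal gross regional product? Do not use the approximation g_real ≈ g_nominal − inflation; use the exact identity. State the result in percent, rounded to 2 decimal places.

4.95%

(1 + g_nom) = (1 + g_real)(1 + π) = 1.0330 × 1.0160 = 1.04953.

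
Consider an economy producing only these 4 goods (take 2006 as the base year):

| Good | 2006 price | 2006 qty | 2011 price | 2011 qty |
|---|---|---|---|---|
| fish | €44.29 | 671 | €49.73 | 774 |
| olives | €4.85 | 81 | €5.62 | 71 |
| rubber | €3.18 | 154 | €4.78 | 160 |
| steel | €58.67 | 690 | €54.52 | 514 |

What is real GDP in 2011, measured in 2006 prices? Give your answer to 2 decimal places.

Real GDP 2011 = Σ (p_2006 × q_2011) = 44.29·774 + 4.85·71 + 3.18·160 + 58.67·514 = 65289.99.

€65289.99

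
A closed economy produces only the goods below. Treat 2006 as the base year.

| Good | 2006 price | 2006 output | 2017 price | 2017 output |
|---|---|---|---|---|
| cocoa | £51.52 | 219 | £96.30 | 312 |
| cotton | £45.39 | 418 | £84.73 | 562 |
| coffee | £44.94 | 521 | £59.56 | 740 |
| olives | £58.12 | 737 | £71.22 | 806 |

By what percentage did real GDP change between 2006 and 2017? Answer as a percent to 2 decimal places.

Real GDP 2006 = Nominal GDP 2006 = 51.52·219 + 45.39·418 + 44.94·521 + 58.12·737 = 96504.08.
Real GDP 2017 (at 2006 prices) = 51.52·312 + 45.39·562 + 44.94·740 + 58.12·806 = 121683.74.
Real growth = 121683.74/96504.08 − 1 = 0.2609.

26.09%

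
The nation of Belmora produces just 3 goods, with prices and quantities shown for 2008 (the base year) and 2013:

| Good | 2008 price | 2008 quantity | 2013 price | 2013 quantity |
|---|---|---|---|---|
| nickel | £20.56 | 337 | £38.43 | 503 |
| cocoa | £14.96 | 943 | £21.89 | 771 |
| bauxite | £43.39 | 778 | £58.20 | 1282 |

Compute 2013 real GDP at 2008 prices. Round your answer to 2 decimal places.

Real GDP 2013 = Σ (p_2008 × q_2013) = 20.56·503 + 14.96·771 + 43.39·1282 = 77501.82.

£77501.82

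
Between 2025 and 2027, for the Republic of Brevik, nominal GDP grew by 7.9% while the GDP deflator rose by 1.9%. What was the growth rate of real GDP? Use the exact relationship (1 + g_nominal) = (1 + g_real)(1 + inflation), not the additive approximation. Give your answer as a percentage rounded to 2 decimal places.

5.89%

(1 + g_nom) = (1 + g_real)(1 + π), so g_real = 1.0790 / 1.0190 − 1 = 0.05888.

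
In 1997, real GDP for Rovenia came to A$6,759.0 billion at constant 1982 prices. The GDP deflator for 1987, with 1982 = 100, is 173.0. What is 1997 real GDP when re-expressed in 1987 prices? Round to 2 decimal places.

A$11,693.07 billion

Real GDP in 1987 prices = Real GDP in 1982 prices × (P_1987/P_1982) = 6759.0 × 1.730 = 11693.07.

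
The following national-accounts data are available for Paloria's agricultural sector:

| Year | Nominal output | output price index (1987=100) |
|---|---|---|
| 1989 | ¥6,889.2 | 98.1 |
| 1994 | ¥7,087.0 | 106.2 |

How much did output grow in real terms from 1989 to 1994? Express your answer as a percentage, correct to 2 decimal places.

-4.97%

Real output 1989 = 6889.2 / 0.981 = 7022.63.
Real output 1994 = 7087.0 / 1.062 = 6673.26.
Real growth = 6673.26 / 7022.63 − 1 = -0.0497.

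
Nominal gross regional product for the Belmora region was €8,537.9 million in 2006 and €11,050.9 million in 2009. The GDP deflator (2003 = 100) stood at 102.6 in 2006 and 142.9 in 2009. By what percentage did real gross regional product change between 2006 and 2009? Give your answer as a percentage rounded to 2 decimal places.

Deflate each year: 2006 → 8537.9/1.026 = 8321.54; 2009 → 11050.9/1.429 = 7733.31.
So real gross regional product changed by 7733.31/8321.54 − 1 = -0.0707, i.e. -7.07%.

-7.07%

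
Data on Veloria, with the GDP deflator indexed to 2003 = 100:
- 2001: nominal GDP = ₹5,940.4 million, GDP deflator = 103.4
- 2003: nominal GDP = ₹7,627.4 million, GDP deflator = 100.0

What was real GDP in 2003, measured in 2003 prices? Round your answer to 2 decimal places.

₹7,627.40 million

Real GDP = Nominal / (GDP deflator/100) = 7627.4 / 1.000 = 7627.40.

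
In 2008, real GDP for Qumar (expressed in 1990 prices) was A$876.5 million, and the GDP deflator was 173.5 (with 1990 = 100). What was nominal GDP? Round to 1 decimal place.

A$1,520.7 million

Nominal GDP = Real × (GDP deflator/100) = 876.5 × 1.735 = 1520.73.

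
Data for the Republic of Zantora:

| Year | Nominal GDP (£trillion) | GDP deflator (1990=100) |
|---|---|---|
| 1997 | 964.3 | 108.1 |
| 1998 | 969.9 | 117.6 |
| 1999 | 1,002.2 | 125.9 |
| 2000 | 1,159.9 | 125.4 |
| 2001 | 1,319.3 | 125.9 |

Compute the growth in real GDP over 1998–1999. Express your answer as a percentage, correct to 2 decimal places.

Real GDP 1998 = 969.9/1.176 = 824.74.
Real GDP 1999 = 1002.2/1.259 = 796.03.
Change = 796.03/824.74 − 1 = -0.0348.

-3.48%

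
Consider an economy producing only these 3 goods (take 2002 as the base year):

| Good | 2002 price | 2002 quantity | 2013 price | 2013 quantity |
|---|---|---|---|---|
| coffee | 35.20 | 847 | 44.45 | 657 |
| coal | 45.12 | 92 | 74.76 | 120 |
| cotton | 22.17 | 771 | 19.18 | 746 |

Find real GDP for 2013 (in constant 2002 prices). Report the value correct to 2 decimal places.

45079.62

Real GDP 2013 = Σ (p_2002 × q_2013) = 35.20·657 + 45.12·120 + 22.17·746 = 45079.62.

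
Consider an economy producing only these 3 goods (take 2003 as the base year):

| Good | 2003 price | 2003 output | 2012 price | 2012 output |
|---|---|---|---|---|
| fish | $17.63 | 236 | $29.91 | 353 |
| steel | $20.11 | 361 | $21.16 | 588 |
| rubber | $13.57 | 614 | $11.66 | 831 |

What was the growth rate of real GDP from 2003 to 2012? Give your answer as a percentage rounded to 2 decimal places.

48.46%

Real GDP 2003 = Nominal GDP 2003 = 17.63·236 + 20.11·361 + 13.57·614 = 19752.37.
Real GDP 2012 (at 2003 prices) = 17.63·353 + 20.11·588 + 13.57·831 = 29324.74.
Real growth = 29324.74/19752.37 − 1 = 0.4846.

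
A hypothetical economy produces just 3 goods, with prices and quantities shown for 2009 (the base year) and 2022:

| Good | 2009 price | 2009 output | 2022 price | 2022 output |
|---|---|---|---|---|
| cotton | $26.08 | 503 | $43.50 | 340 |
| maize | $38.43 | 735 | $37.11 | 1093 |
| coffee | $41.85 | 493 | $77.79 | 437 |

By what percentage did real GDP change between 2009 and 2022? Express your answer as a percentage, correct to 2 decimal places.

11.55%

Real GDP 2009 = Nominal GDP 2009 = 26.08·503 + 38.43·735 + 41.85·493 = 61996.34.
Real GDP 2022 (at 2009 prices) = 26.08·340 + 38.43·1093 + 41.85·437 = 69159.64.
Real growth = 69159.64/61996.34 − 1 = 0.1155.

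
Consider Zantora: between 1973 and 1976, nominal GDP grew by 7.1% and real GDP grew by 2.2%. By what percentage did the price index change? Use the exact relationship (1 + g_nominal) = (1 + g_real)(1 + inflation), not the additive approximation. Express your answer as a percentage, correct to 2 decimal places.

4.79%

(1 + g_nom) = (1 + g_real)(1 + π), so π = 1.0710 / 1.0220 − 1 = 0.04795.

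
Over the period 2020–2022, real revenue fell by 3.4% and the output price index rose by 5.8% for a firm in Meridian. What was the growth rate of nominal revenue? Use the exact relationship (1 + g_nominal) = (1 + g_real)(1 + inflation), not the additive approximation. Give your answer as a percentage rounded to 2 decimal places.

2.20%

(1 + g_nom) = (1 + g_real)(1 + π) = 0.9660 × 1.0580 = 1.02203.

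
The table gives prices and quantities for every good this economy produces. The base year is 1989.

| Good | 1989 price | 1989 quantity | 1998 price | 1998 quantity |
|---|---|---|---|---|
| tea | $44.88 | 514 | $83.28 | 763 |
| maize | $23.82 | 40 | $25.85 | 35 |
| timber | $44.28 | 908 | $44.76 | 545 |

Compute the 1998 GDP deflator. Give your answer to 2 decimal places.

150.05

Nominal GDP 1998 = 83.28·763 + 25.85·35 + 44.76·545 = 88841.59.
Real GDP 1998 (at 1989 prices) = 44.88·763 + 23.82·35 + 44.28·545 = 59209.74.
Deflator = Nominal/Real × 100 = 88841.59/59209.74 × 100 = 150.046.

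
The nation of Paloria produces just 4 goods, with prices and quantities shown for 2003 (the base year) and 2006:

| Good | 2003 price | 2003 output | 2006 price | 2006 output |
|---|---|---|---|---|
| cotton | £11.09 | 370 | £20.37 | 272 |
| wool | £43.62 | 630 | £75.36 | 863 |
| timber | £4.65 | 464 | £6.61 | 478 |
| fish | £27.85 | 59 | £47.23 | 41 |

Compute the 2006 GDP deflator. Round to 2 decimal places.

171.88

Nominal GDP 2006 = 20.37·272 + 75.36·863 + 6.61·478 + 47.23·41 = 75672.33.
Real GDP 2006 (at 2003 prices) = 11.09·272 + 43.62·863 + 4.65·478 + 27.85·41 = 44025.09.
Deflator = Nominal/Real × 100 = 75672.33/44025.09 × 100 = 171.885.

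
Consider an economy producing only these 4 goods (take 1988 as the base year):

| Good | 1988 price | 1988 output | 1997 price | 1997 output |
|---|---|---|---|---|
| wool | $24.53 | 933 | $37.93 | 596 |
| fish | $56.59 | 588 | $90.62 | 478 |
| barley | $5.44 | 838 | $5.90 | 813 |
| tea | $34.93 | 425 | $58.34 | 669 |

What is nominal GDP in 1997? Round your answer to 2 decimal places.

$109748.80

Nominal GDP 1997 = Σ (p_1997 × q_1997) = 37.93·596 + 90.62·478 + 5.90·813 + 58.34·669 = 109748.80.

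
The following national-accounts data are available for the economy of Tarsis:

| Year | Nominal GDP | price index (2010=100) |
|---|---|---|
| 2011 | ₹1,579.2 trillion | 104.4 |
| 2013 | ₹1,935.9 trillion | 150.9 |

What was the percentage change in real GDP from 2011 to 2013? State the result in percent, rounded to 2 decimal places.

-15.19%

Deflate each year: 2011 → 1579.2/1.044 = 1512.64; 2013 → 1935.9/1.509 = 1282.90.
So real GDP changed by 1282.90/1512.64 − 1 = -0.1519, i.e. -15.19%.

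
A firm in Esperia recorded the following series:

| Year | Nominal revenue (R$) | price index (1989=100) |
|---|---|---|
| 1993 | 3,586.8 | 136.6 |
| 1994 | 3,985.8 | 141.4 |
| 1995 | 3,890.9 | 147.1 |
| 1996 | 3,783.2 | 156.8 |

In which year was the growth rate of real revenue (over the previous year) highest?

1994

1994: real = 3985.8/1.414 = 2818.81; growth vs 1993 (2625.77) = 7.35%.
1995: real = 3890.9/1.471 = 2645.07; growth vs 1994 (2818.81) = -6.16%.
1996: real = 3783.2/1.568 = 2412.76; growth vs 1995 (2645.07) = -8.78%.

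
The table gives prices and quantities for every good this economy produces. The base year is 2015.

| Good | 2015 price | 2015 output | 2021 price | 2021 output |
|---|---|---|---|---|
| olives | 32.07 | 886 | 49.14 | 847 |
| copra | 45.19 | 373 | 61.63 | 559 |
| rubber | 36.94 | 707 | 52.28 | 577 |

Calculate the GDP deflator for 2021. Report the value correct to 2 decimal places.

144.07

Nominal GDP 2021 = 49.14·847 + 61.63·559 + 52.28·577 = 106238.31.
Real GDP 2021 (at 2015 prices) = 32.07·847 + 45.19·559 + 36.94·577 = 73738.88.
Deflator = Nominal/Real × 100 = 106238.31/73738.88 × 100 = 144.074.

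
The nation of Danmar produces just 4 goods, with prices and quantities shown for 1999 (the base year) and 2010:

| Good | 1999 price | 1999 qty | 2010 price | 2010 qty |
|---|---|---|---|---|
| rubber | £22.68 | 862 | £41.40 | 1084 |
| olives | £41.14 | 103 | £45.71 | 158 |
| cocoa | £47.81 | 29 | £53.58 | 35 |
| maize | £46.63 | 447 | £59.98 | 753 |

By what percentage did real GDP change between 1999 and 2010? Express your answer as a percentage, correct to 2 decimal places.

Real GDP 1999 = Nominal GDP 1999 = 22.68·862 + 41.14·103 + 47.81·29 + 46.63·447 = 46017.68.
Real GDP 2010 (at 1999 prices) = 22.68·1084 + 41.14·158 + 47.81·35 + 46.63·753 = 67870.98.
Real growth = 67870.98/46017.68 − 1 = 0.4749.

47.49%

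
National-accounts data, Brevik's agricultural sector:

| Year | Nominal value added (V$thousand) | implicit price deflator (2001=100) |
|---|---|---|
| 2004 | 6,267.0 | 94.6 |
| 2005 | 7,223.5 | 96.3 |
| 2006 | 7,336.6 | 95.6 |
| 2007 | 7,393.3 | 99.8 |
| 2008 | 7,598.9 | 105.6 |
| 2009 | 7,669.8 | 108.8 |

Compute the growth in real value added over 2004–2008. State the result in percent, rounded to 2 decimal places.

8.62%

Real value added 2004 = 6267.0/0.946 = 6624.74.
Real value added 2008 = 7598.9/1.056 = 7195.93.
Change = 7195.93/6624.74 − 1 = 0.0862.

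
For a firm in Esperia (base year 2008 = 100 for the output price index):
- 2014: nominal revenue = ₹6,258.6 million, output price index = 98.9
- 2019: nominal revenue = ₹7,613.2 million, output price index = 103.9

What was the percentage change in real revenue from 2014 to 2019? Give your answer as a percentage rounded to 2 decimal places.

15.79%

Real revenue 2014 = 6258.6 / 0.989 = 6328.21.
Real revenue 2019 = 7613.2 / 1.039 = 7327.43.
Real growth = 7327.43 / 6328.21 − 1 = 0.1579.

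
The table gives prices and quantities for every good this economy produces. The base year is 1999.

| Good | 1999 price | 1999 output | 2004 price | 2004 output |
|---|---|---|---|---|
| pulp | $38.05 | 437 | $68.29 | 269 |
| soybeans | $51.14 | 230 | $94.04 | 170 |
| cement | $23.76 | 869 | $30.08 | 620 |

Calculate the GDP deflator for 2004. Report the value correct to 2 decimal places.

Nominal GDP 2004 = 68.29·269 + 94.04·170 + 30.08·620 = 53006.41.
Real GDP 2004 (at 1999 prices) = 38.05·269 + 51.14·170 + 23.76·620 = 33660.45.
Deflator = Nominal/Real × 100 = 53006.41/33660.45 × 100 = 157.474.

157.47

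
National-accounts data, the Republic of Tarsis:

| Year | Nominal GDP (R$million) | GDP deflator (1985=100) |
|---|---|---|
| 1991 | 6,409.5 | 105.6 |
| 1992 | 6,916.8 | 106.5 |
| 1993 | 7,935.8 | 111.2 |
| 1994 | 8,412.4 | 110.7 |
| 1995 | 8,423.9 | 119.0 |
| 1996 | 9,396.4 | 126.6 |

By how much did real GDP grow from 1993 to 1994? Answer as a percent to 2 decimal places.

Real GDP 1993 = 7935.8/1.112 = 7136.51.
Real GDP 1994 = 8412.4/1.107 = 7599.28.
Change = 7599.28/7136.51 − 1 = 0.0648.

6.48%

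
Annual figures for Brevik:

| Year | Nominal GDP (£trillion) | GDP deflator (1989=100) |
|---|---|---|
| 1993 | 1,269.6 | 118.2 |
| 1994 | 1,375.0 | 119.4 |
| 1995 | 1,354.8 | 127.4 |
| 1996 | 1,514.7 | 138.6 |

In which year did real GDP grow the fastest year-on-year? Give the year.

1994

1994: real = 1375.0/1.194 = 1151.59; growth vs 1993 (1074.11) = 7.21%.
1995: real = 1354.8/1.274 = 1063.42; growth vs 1994 (1151.59) = -7.66%.
1996: real = 1514.7/1.386 = 1092.86; growth vs 1995 (1063.42) = 2.77%.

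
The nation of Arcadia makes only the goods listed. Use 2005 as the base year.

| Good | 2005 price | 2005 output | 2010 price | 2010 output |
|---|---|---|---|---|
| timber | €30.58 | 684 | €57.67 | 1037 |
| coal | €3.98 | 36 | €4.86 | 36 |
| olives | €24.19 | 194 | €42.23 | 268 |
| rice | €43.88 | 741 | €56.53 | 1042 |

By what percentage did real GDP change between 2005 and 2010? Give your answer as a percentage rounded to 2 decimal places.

44.27%

Real GDP 2005 = Nominal GDP 2005 = 30.58·684 + 3.98·36 + 24.19·194 + 43.88·741 = 58267.94.
Real GDP 2010 (at 2005 prices) = 30.58·1037 + 3.98·36 + 24.19·268 + 43.88·1042 = 84060.62.
Real growth = 84060.62/58267.94 − 1 = 0.4427.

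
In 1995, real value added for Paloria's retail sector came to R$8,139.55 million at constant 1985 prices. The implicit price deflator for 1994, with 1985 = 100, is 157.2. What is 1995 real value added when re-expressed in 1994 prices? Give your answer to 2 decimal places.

R$12,795.37 million

Real value added in 1994 prices = Real value added in 1985 prices × (P_1994/P_1985) = 8139.55 × 1.572 = 12795.37.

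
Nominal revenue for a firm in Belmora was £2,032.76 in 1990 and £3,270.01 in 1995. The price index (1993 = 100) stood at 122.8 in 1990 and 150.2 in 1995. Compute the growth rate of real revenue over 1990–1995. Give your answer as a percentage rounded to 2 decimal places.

31.52%

Real revenue 1990 = 2032.76 / 1.228 = 1655.34.
Real revenue 1995 = 3270.01 / 1.502 = 2177.10.
Real growth = 2177.10 / 1655.34 − 1 = 0.3152.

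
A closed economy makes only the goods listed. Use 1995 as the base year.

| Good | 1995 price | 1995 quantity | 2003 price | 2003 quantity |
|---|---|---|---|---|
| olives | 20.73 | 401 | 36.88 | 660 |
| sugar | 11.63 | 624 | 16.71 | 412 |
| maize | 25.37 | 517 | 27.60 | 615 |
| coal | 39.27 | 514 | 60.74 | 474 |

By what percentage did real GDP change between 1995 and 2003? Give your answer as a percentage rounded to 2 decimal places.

Real GDP 1995 = Nominal GDP 1995 = 20.73·401 + 11.63·624 + 25.37·517 + 39.27·514 = 48870.92.
Real GDP 2003 (at 1995 prices) = 20.73·660 + 11.63·412 + 25.37·615 + 39.27·474 = 52689.89.
Real growth = 52689.89/48870.92 − 1 = 0.0781.

7.81%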